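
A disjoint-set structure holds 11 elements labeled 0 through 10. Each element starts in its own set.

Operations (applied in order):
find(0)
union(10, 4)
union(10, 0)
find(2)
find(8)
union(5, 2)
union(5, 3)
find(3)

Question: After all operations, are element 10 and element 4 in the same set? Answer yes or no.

Step 1: find(0) -> no change; set of 0 is {0}
Step 2: union(10, 4) -> merged; set of 10 now {4, 10}
Step 3: union(10, 0) -> merged; set of 10 now {0, 4, 10}
Step 4: find(2) -> no change; set of 2 is {2}
Step 5: find(8) -> no change; set of 8 is {8}
Step 6: union(5, 2) -> merged; set of 5 now {2, 5}
Step 7: union(5, 3) -> merged; set of 5 now {2, 3, 5}
Step 8: find(3) -> no change; set of 3 is {2, 3, 5}
Set of 10: {0, 4, 10}; 4 is a member.

Answer: yes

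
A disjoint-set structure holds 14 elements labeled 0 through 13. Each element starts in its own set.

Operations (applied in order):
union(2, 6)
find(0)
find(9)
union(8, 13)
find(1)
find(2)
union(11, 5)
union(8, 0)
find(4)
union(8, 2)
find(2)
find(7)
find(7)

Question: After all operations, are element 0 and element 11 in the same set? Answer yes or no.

Answer: no

Derivation:
Step 1: union(2, 6) -> merged; set of 2 now {2, 6}
Step 2: find(0) -> no change; set of 0 is {0}
Step 3: find(9) -> no change; set of 9 is {9}
Step 4: union(8, 13) -> merged; set of 8 now {8, 13}
Step 5: find(1) -> no change; set of 1 is {1}
Step 6: find(2) -> no change; set of 2 is {2, 6}
Step 7: union(11, 5) -> merged; set of 11 now {5, 11}
Step 8: union(8, 0) -> merged; set of 8 now {0, 8, 13}
Step 9: find(4) -> no change; set of 4 is {4}
Step 10: union(8, 2) -> merged; set of 8 now {0, 2, 6, 8, 13}
Step 11: find(2) -> no change; set of 2 is {0, 2, 6, 8, 13}
Step 12: find(7) -> no change; set of 7 is {7}
Step 13: find(7) -> no change; set of 7 is {7}
Set of 0: {0, 2, 6, 8, 13}; 11 is not a member.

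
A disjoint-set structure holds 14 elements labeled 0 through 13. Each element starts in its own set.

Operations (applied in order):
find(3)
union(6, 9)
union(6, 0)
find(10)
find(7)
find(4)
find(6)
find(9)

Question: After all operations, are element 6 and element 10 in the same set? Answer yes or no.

Answer: no

Derivation:
Step 1: find(3) -> no change; set of 3 is {3}
Step 2: union(6, 9) -> merged; set of 6 now {6, 9}
Step 3: union(6, 0) -> merged; set of 6 now {0, 6, 9}
Step 4: find(10) -> no change; set of 10 is {10}
Step 5: find(7) -> no change; set of 7 is {7}
Step 6: find(4) -> no change; set of 4 is {4}
Step 7: find(6) -> no change; set of 6 is {0, 6, 9}
Step 8: find(9) -> no change; set of 9 is {0, 6, 9}
Set of 6: {0, 6, 9}; 10 is not a member.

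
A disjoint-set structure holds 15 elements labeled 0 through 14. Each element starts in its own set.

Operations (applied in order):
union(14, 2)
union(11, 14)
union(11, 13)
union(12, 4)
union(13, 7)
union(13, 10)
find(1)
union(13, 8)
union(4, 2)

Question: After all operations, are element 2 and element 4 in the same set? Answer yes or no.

Answer: yes

Derivation:
Step 1: union(14, 2) -> merged; set of 14 now {2, 14}
Step 2: union(11, 14) -> merged; set of 11 now {2, 11, 14}
Step 3: union(11, 13) -> merged; set of 11 now {2, 11, 13, 14}
Step 4: union(12, 4) -> merged; set of 12 now {4, 12}
Step 5: union(13, 7) -> merged; set of 13 now {2, 7, 11, 13, 14}
Step 6: union(13, 10) -> merged; set of 13 now {2, 7, 10, 11, 13, 14}
Step 7: find(1) -> no change; set of 1 is {1}
Step 8: union(13, 8) -> merged; set of 13 now {2, 7, 8, 10, 11, 13, 14}
Step 9: union(4, 2) -> merged; set of 4 now {2, 4, 7, 8, 10, 11, 12, 13, 14}
Set of 2: {2, 4, 7, 8, 10, 11, 12, 13, 14}; 4 is a member.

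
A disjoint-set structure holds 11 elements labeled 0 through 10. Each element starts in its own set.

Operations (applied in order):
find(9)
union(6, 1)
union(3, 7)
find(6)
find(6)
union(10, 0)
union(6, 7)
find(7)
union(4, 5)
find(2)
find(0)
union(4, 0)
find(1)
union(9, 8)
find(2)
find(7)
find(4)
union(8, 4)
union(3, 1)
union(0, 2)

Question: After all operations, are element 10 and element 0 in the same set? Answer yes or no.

Answer: yes

Derivation:
Step 1: find(9) -> no change; set of 9 is {9}
Step 2: union(6, 1) -> merged; set of 6 now {1, 6}
Step 3: union(3, 7) -> merged; set of 3 now {3, 7}
Step 4: find(6) -> no change; set of 6 is {1, 6}
Step 5: find(6) -> no change; set of 6 is {1, 6}
Step 6: union(10, 0) -> merged; set of 10 now {0, 10}
Step 7: union(6, 7) -> merged; set of 6 now {1, 3, 6, 7}
Step 8: find(7) -> no change; set of 7 is {1, 3, 6, 7}
Step 9: union(4, 5) -> merged; set of 4 now {4, 5}
Step 10: find(2) -> no change; set of 2 is {2}
Step 11: find(0) -> no change; set of 0 is {0, 10}
Step 12: union(4, 0) -> merged; set of 4 now {0, 4, 5, 10}
Step 13: find(1) -> no change; set of 1 is {1, 3, 6, 7}
Step 14: union(9, 8) -> merged; set of 9 now {8, 9}
Step 15: find(2) -> no change; set of 2 is {2}
Step 16: find(7) -> no change; set of 7 is {1, 3, 6, 7}
Step 17: find(4) -> no change; set of 4 is {0, 4, 5, 10}
Step 18: union(8, 4) -> merged; set of 8 now {0, 4, 5, 8, 9, 10}
Step 19: union(3, 1) -> already same set; set of 3 now {1, 3, 6, 7}
Step 20: union(0, 2) -> merged; set of 0 now {0, 2, 4, 5, 8, 9, 10}
Set of 10: {0, 2, 4, 5, 8, 9, 10}; 0 is a member.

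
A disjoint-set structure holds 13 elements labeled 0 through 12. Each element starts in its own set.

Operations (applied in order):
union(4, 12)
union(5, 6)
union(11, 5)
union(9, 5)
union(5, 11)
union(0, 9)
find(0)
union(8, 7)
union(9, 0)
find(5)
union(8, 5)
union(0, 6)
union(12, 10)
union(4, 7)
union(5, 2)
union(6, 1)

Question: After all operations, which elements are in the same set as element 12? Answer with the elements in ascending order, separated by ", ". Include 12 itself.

Step 1: union(4, 12) -> merged; set of 4 now {4, 12}
Step 2: union(5, 6) -> merged; set of 5 now {5, 6}
Step 3: union(11, 5) -> merged; set of 11 now {5, 6, 11}
Step 4: union(9, 5) -> merged; set of 9 now {5, 6, 9, 11}
Step 5: union(5, 11) -> already same set; set of 5 now {5, 6, 9, 11}
Step 6: union(0, 9) -> merged; set of 0 now {0, 5, 6, 9, 11}
Step 7: find(0) -> no change; set of 0 is {0, 5, 6, 9, 11}
Step 8: union(8, 7) -> merged; set of 8 now {7, 8}
Step 9: union(9, 0) -> already same set; set of 9 now {0, 5, 6, 9, 11}
Step 10: find(5) -> no change; set of 5 is {0, 5, 6, 9, 11}
Step 11: union(8, 5) -> merged; set of 8 now {0, 5, 6, 7, 8, 9, 11}
Step 12: union(0, 6) -> already same set; set of 0 now {0, 5, 6, 7, 8, 9, 11}
Step 13: union(12, 10) -> merged; set of 12 now {4, 10, 12}
Step 14: union(4, 7) -> merged; set of 4 now {0, 4, 5, 6, 7, 8, 9, 10, 11, 12}
Step 15: union(5, 2) -> merged; set of 5 now {0, 2, 4, 5, 6, 7, 8, 9, 10, 11, 12}
Step 16: union(6, 1) -> merged; set of 6 now {0, 1, 2, 4, 5, 6, 7, 8, 9, 10, 11, 12}
Component of 12: {0, 1, 2, 4, 5, 6, 7, 8, 9, 10, 11, 12}

Answer: 0, 1, 2, 4, 5, 6, 7, 8, 9, 10, 11, 12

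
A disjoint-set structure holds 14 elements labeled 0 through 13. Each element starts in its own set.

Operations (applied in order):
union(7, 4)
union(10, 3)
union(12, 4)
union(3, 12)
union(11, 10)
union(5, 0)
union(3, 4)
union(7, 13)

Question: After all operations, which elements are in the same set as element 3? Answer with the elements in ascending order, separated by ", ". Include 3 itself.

Step 1: union(7, 4) -> merged; set of 7 now {4, 7}
Step 2: union(10, 3) -> merged; set of 10 now {3, 10}
Step 3: union(12, 4) -> merged; set of 12 now {4, 7, 12}
Step 4: union(3, 12) -> merged; set of 3 now {3, 4, 7, 10, 12}
Step 5: union(11, 10) -> merged; set of 11 now {3, 4, 7, 10, 11, 12}
Step 6: union(5, 0) -> merged; set of 5 now {0, 5}
Step 7: union(3, 4) -> already same set; set of 3 now {3, 4, 7, 10, 11, 12}
Step 8: union(7, 13) -> merged; set of 7 now {3, 4, 7, 10, 11, 12, 13}
Component of 3: {3, 4, 7, 10, 11, 12, 13}

Answer: 3, 4, 7, 10, 11, 12, 13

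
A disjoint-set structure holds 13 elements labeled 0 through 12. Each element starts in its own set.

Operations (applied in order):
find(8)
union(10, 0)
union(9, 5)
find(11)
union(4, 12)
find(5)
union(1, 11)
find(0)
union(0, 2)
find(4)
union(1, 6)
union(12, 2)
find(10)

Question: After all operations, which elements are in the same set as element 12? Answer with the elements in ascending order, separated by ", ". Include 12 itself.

Answer: 0, 2, 4, 10, 12

Derivation:
Step 1: find(8) -> no change; set of 8 is {8}
Step 2: union(10, 0) -> merged; set of 10 now {0, 10}
Step 3: union(9, 5) -> merged; set of 9 now {5, 9}
Step 4: find(11) -> no change; set of 11 is {11}
Step 5: union(4, 12) -> merged; set of 4 now {4, 12}
Step 6: find(5) -> no change; set of 5 is {5, 9}
Step 7: union(1, 11) -> merged; set of 1 now {1, 11}
Step 8: find(0) -> no change; set of 0 is {0, 10}
Step 9: union(0, 2) -> merged; set of 0 now {0, 2, 10}
Step 10: find(4) -> no change; set of 4 is {4, 12}
Step 11: union(1, 6) -> merged; set of 1 now {1, 6, 11}
Step 12: union(12, 2) -> merged; set of 12 now {0, 2, 4, 10, 12}
Step 13: find(10) -> no change; set of 10 is {0, 2, 4, 10, 12}
Component of 12: {0, 2, 4, 10, 12}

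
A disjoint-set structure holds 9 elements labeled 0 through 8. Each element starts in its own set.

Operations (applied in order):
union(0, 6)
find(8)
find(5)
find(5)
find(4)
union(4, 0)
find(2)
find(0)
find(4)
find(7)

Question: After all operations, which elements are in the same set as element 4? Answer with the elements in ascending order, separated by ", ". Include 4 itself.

Step 1: union(0, 6) -> merged; set of 0 now {0, 6}
Step 2: find(8) -> no change; set of 8 is {8}
Step 3: find(5) -> no change; set of 5 is {5}
Step 4: find(5) -> no change; set of 5 is {5}
Step 5: find(4) -> no change; set of 4 is {4}
Step 6: union(4, 0) -> merged; set of 4 now {0, 4, 6}
Step 7: find(2) -> no change; set of 2 is {2}
Step 8: find(0) -> no change; set of 0 is {0, 4, 6}
Step 9: find(4) -> no change; set of 4 is {0, 4, 6}
Step 10: find(7) -> no change; set of 7 is {7}
Component of 4: {0, 4, 6}

Answer: 0, 4, 6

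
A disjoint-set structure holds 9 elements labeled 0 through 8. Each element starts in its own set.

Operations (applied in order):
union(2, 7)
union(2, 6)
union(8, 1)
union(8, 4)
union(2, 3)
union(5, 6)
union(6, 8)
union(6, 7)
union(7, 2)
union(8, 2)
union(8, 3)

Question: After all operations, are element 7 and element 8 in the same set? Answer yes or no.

Step 1: union(2, 7) -> merged; set of 2 now {2, 7}
Step 2: union(2, 6) -> merged; set of 2 now {2, 6, 7}
Step 3: union(8, 1) -> merged; set of 8 now {1, 8}
Step 4: union(8, 4) -> merged; set of 8 now {1, 4, 8}
Step 5: union(2, 3) -> merged; set of 2 now {2, 3, 6, 7}
Step 6: union(5, 6) -> merged; set of 5 now {2, 3, 5, 6, 7}
Step 7: union(6, 8) -> merged; set of 6 now {1, 2, 3, 4, 5, 6, 7, 8}
Step 8: union(6, 7) -> already same set; set of 6 now {1, 2, 3, 4, 5, 6, 7, 8}
Step 9: union(7, 2) -> already same set; set of 7 now {1, 2, 3, 4, 5, 6, 7, 8}
Step 10: union(8, 2) -> already same set; set of 8 now {1, 2, 3, 4, 5, 6, 7, 8}
Step 11: union(8, 3) -> already same set; set of 8 now {1, 2, 3, 4, 5, 6, 7, 8}
Set of 7: {1, 2, 3, 4, 5, 6, 7, 8}; 8 is a member.

Answer: yes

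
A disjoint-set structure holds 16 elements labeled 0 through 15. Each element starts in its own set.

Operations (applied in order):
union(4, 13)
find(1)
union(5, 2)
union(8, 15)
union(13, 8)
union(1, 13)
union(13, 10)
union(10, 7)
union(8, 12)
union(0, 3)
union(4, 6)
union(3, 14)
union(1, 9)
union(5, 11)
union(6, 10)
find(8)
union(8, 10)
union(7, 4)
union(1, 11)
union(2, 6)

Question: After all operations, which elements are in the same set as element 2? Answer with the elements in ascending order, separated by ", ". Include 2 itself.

Answer: 1, 2, 4, 5, 6, 7, 8, 9, 10, 11, 12, 13, 15

Derivation:
Step 1: union(4, 13) -> merged; set of 4 now {4, 13}
Step 2: find(1) -> no change; set of 1 is {1}
Step 3: union(5, 2) -> merged; set of 5 now {2, 5}
Step 4: union(8, 15) -> merged; set of 8 now {8, 15}
Step 5: union(13, 8) -> merged; set of 13 now {4, 8, 13, 15}
Step 6: union(1, 13) -> merged; set of 1 now {1, 4, 8, 13, 15}
Step 7: union(13, 10) -> merged; set of 13 now {1, 4, 8, 10, 13, 15}
Step 8: union(10, 7) -> merged; set of 10 now {1, 4, 7, 8, 10, 13, 15}
Step 9: union(8, 12) -> merged; set of 8 now {1, 4, 7, 8, 10, 12, 13, 15}
Step 10: union(0, 3) -> merged; set of 0 now {0, 3}
Step 11: union(4, 6) -> merged; set of 4 now {1, 4, 6, 7, 8, 10, 12, 13, 15}
Step 12: union(3, 14) -> merged; set of 3 now {0, 3, 14}
Step 13: union(1, 9) -> merged; set of 1 now {1, 4, 6, 7, 8, 9, 10, 12, 13, 15}
Step 14: union(5, 11) -> merged; set of 5 now {2, 5, 11}
Step 15: union(6, 10) -> already same set; set of 6 now {1, 4, 6, 7, 8, 9, 10, 12, 13, 15}
Step 16: find(8) -> no change; set of 8 is {1, 4, 6, 7, 8, 9, 10, 12, 13, 15}
Step 17: union(8, 10) -> already same set; set of 8 now {1, 4, 6, 7, 8, 9, 10, 12, 13, 15}
Step 18: union(7, 4) -> already same set; set of 7 now {1, 4, 6, 7, 8, 9, 10, 12, 13, 15}
Step 19: union(1, 11) -> merged; set of 1 now {1, 2, 4, 5, 6, 7, 8, 9, 10, 11, 12, 13, 15}
Step 20: union(2, 6) -> already same set; set of 2 now {1, 2, 4, 5, 6, 7, 8, 9, 10, 11, 12, 13, 15}
Component of 2: {1, 2, 4, 5, 6, 7, 8, 9, 10, 11, 12, 13, 15}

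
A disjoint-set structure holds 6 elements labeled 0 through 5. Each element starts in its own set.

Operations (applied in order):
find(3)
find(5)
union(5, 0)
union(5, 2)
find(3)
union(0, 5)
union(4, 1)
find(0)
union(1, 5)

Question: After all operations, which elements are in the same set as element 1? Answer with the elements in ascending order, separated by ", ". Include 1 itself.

Answer: 0, 1, 2, 4, 5

Derivation:
Step 1: find(3) -> no change; set of 3 is {3}
Step 2: find(5) -> no change; set of 5 is {5}
Step 3: union(5, 0) -> merged; set of 5 now {0, 5}
Step 4: union(5, 2) -> merged; set of 5 now {0, 2, 5}
Step 5: find(3) -> no change; set of 3 is {3}
Step 6: union(0, 5) -> already same set; set of 0 now {0, 2, 5}
Step 7: union(4, 1) -> merged; set of 4 now {1, 4}
Step 8: find(0) -> no change; set of 0 is {0, 2, 5}
Step 9: union(1, 5) -> merged; set of 1 now {0, 1, 2, 4, 5}
Component of 1: {0, 1, 2, 4, 5}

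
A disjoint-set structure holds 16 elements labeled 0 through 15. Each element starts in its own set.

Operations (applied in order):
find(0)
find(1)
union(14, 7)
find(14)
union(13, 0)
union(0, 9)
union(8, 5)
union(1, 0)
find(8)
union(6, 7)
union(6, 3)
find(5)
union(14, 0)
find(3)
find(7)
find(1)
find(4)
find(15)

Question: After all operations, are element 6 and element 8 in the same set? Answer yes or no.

Answer: no

Derivation:
Step 1: find(0) -> no change; set of 0 is {0}
Step 2: find(1) -> no change; set of 1 is {1}
Step 3: union(14, 7) -> merged; set of 14 now {7, 14}
Step 4: find(14) -> no change; set of 14 is {7, 14}
Step 5: union(13, 0) -> merged; set of 13 now {0, 13}
Step 6: union(0, 9) -> merged; set of 0 now {0, 9, 13}
Step 7: union(8, 5) -> merged; set of 8 now {5, 8}
Step 8: union(1, 0) -> merged; set of 1 now {0, 1, 9, 13}
Step 9: find(8) -> no change; set of 8 is {5, 8}
Step 10: union(6, 7) -> merged; set of 6 now {6, 7, 14}
Step 11: union(6, 3) -> merged; set of 6 now {3, 6, 7, 14}
Step 12: find(5) -> no change; set of 5 is {5, 8}
Step 13: union(14, 0) -> merged; set of 14 now {0, 1, 3, 6, 7, 9, 13, 14}
Step 14: find(3) -> no change; set of 3 is {0, 1, 3, 6, 7, 9, 13, 14}
Step 15: find(7) -> no change; set of 7 is {0, 1, 3, 6, 7, 9, 13, 14}
Step 16: find(1) -> no change; set of 1 is {0, 1, 3, 6, 7, 9, 13, 14}
Step 17: find(4) -> no change; set of 4 is {4}
Step 18: find(15) -> no change; set of 15 is {15}
Set of 6: {0, 1, 3, 6, 7, 9, 13, 14}; 8 is not a member.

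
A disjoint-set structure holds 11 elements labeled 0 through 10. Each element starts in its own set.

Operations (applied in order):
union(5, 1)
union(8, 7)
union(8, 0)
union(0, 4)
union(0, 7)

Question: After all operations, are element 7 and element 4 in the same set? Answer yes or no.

Step 1: union(5, 1) -> merged; set of 5 now {1, 5}
Step 2: union(8, 7) -> merged; set of 8 now {7, 8}
Step 3: union(8, 0) -> merged; set of 8 now {0, 7, 8}
Step 4: union(0, 4) -> merged; set of 0 now {0, 4, 7, 8}
Step 5: union(0, 7) -> already same set; set of 0 now {0, 4, 7, 8}
Set of 7: {0, 4, 7, 8}; 4 is a member.

Answer: yes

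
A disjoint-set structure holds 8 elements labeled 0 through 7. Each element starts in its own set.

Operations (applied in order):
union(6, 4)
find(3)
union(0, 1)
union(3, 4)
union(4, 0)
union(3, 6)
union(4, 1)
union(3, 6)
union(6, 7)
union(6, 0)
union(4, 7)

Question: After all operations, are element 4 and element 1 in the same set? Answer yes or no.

Step 1: union(6, 4) -> merged; set of 6 now {4, 6}
Step 2: find(3) -> no change; set of 3 is {3}
Step 3: union(0, 1) -> merged; set of 0 now {0, 1}
Step 4: union(3, 4) -> merged; set of 3 now {3, 4, 6}
Step 5: union(4, 0) -> merged; set of 4 now {0, 1, 3, 4, 6}
Step 6: union(3, 6) -> already same set; set of 3 now {0, 1, 3, 4, 6}
Step 7: union(4, 1) -> already same set; set of 4 now {0, 1, 3, 4, 6}
Step 8: union(3, 6) -> already same set; set of 3 now {0, 1, 3, 4, 6}
Step 9: union(6, 7) -> merged; set of 6 now {0, 1, 3, 4, 6, 7}
Step 10: union(6, 0) -> already same set; set of 6 now {0, 1, 3, 4, 6, 7}
Step 11: union(4, 7) -> already same set; set of 4 now {0, 1, 3, 4, 6, 7}
Set of 4: {0, 1, 3, 4, 6, 7}; 1 is a member.

Answer: yes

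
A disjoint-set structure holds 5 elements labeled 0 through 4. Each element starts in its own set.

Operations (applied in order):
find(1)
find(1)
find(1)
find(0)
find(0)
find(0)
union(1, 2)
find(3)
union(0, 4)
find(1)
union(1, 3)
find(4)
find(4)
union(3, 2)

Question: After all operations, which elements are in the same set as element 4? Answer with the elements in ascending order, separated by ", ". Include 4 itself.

Step 1: find(1) -> no change; set of 1 is {1}
Step 2: find(1) -> no change; set of 1 is {1}
Step 3: find(1) -> no change; set of 1 is {1}
Step 4: find(0) -> no change; set of 0 is {0}
Step 5: find(0) -> no change; set of 0 is {0}
Step 6: find(0) -> no change; set of 0 is {0}
Step 7: union(1, 2) -> merged; set of 1 now {1, 2}
Step 8: find(3) -> no change; set of 3 is {3}
Step 9: union(0, 4) -> merged; set of 0 now {0, 4}
Step 10: find(1) -> no change; set of 1 is {1, 2}
Step 11: union(1, 3) -> merged; set of 1 now {1, 2, 3}
Step 12: find(4) -> no change; set of 4 is {0, 4}
Step 13: find(4) -> no change; set of 4 is {0, 4}
Step 14: union(3, 2) -> already same set; set of 3 now {1, 2, 3}
Component of 4: {0, 4}

Answer: 0, 4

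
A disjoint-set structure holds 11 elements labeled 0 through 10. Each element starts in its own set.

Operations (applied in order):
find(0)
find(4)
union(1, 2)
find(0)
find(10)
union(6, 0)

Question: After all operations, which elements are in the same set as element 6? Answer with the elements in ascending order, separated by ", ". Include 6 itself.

Step 1: find(0) -> no change; set of 0 is {0}
Step 2: find(4) -> no change; set of 4 is {4}
Step 3: union(1, 2) -> merged; set of 1 now {1, 2}
Step 4: find(0) -> no change; set of 0 is {0}
Step 5: find(10) -> no change; set of 10 is {10}
Step 6: union(6, 0) -> merged; set of 6 now {0, 6}
Component of 6: {0, 6}

Answer: 0, 6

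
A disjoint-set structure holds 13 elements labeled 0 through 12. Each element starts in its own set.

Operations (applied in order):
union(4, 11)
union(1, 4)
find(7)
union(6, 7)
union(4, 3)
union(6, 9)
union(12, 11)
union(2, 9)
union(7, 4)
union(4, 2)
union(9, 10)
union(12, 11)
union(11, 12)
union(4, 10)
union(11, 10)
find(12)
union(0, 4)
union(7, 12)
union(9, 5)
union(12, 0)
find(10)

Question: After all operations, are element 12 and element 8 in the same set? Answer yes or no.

Answer: no

Derivation:
Step 1: union(4, 11) -> merged; set of 4 now {4, 11}
Step 2: union(1, 4) -> merged; set of 1 now {1, 4, 11}
Step 3: find(7) -> no change; set of 7 is {7}
Step 4: union(6, 7) -> merged; set of 6 now {6, 7}
Step 5: union(4, 3) -> merged; set of 4 now {1, 3, 4, 11}
Step 6: union(6, 9) -> merged; set of 6 now {6, 7, 9}
Step 7: union(12, 11) -> merged; set of 12 now {1, 3, 4, 11, 12}
Step 8: union(2, 9) -> merged; set of 2 now {2, 6, 7, 9}
Step 9: union(7, 4) -> merged; set of 7 now {1, 2, 3, 4, 6, 7, 9, 11, 12}
Step 10: union(4, 2) -> already same set; set of 4 now {1, 2, 3, 4, 6, 7, 9, 11, 12}
Step 11: union(9, 10) -> merged; set of 9 now {1, 2, 3, 4, 6, 7, 9, 10, 11, 12}
Step 12: union(12, 11) -> already same set; set of 12 now {1, 2, 3, 4, 6, 7, 9, 10, 11, 12}
Step 13: union(11, 12) -> already same set; set of 11 now {1, 2, 3, 4, 6, 7, 9, 10, 11, 12}
Step 14: union(4, 10) -> already same set; set of 4 now {1, 2, 3, 4, 6, 7, 9, 10, 11, 12}
Step 15: union(11, 10) -> already same set; set of 11 now {1, 2, 3, 4, 6, 7, 9, 10, 11, 12}
Step 16: find(12) -> no change; set of 12 is {1, 2, 3, 4, 6, 7, 9, 10, 11, 12}
Step 17: union(0, 4) -> merged; set of 0 now {0, 1, 2, 3, 4, 6, 7, 9, 10, 11, 12}
Step 18: union(7, 12) -> already same set; set of 7 now {0, 1, 2, 3, 4, 6, 7, 9, 10, 11, 12}
Step 19: union(9, 5) -> merged; set of 9 now {0, 1, 2, 3, 4, 5, 6, 7, 9, 10, 11, 12}
Step 20: union(12, 0) -> already same set; set of 12 now {0, 1, 2, 3, 4, 5, 6, 7, 9, 10, 11, 12}
Step 21: find(10) -> no change; set of 10 is {0, 1, 2, 3, 4, 5, 6, 7, 9, 10, 11, 12}
Set of 12: {0, 1, 2, 3, 4, 5, 6, 7, 9, 10, 11, 12}; 8 is not a member.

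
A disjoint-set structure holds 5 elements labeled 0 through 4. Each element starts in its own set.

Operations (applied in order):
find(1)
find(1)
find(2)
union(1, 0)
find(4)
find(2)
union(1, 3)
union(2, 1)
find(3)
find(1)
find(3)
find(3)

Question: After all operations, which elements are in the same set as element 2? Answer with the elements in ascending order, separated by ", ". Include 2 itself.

Answer: 0, 1, 2, 3

Derivation:
Step 1: find(1) -> no change; set of 1 is {1}
Step 2: find(1) -> no change; set of 1 is {1}
Step 3: find(2) -> no change; set of 2 is {2}
Step 4: union(1, 0) -> merged; set of 1 now {0, 1}
Step 5: find(4) -> no change; set of 4 is {4}
Step 6: find(2) -> no change; set of 2 is {2}
Step 7: union(1, 3) -> merged; set of 1 now {0, 1, 3}
Step 8: union(2, 1) -> merged; set of 2 now {0, 1, 2, 3}
Step 9: find(3) -> no change; set of 3 is {0, 1, 2, 3}
Step 10: find(1) -> no change; set of 1 is {0, 1, 2, 3}
Step 11: find(3) -> no change; set of 3 is {0, 1, 2, 3}
Step 12: find(3) -> no change; set of 3 is {0, 1, 2, 3}
Component of 2: {0, 1, 2, 3}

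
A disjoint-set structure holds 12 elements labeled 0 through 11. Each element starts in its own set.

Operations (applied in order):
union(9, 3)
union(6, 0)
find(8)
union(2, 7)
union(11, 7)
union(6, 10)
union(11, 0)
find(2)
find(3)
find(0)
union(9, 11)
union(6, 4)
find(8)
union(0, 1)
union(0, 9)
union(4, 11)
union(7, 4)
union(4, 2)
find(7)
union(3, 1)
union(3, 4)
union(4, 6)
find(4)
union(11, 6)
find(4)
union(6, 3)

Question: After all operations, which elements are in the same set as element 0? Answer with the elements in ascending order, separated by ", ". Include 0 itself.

Step 1: union(9, 3) -> merged; set of 9 now {3, 9}
Step 2: union(6, 0) -> merged; set of 6 now {0, 6}
Step 3: find(8) -> no change; set of 8 is {8}
Step 4: union(2, 7) -> merged; set of 2 now {2, 7}
Step 5: union(11, 7) -> merged; set of 11 now {2, 7, 11}
Step 6: union(6, 10) -> merged; set of 6 now {0, 6, 10}
Step 7: union(11, 0) -> merged; set of 11 now {0, 2, 6, 7, 10, 11}
Step 8: find(2) -> no change; set of 2 is {0, 2, 6, 7, 10, 11}
Step 9: find(3) -> no change; set of 3 is {3, 9}
Step 10: find(0) -> no change; set of 0 is {0, 2, 6, 7, 10, 11}
Step 11: union(9, 11) -> merged; set of 9 now {0, 2, 3, 6, 7, 9, 10, 11}
Step 12: union(6, 4) -> merged; set of 6 now {0, 2, 3, 4, 6, 7, 9, 10, 11}
Step 13: find(8) -> no change; set of 8 is {8}
Step 14: union(0, 1) -> merged; set of 0 now {0, 1, 2, 3, 4, 6, 7, 9, 10, 11}
Step 15: union(0, 9) -> already same set; set of 0 now {0, 1, 2, 3, 4, 6, 7, 9, 10, 11}
Step 16: union(4, 11) -> already same set; set of 4 now {0, 1, 2, 3, 4, 6, 7, 9, 10, 11}
Step 17: union(7, 4) -> already same set; set of 7 now {0, 1, 2, 3, 4, 6, 7, 9, 10, 11}
Step 18: union(4, 2) -> already same set; set of 4 now {0, 1, 2, 3, 4, 6, 7, 9, 10, 11}
Step 19: find(7) -> no change; set of 7 is {0, 1, 2, 3, 4, 6, 7, 9, 10, 11}
Step 20: union(3, 1) -> already same set; set of 3 now {0, 1, 2, 3, 4, 6, 7, 9, 10, 11}
Step 21: union(3, 4) -> already same set; set of 3 now {0, 1, 2, 3, 4, 6, 7, 9, 10, 11}
Step 22: union(4, 6) -> already same set; set of 4 now {0, 1, 2, 3, 4, 6, 7, 9, 10, 11}
Step 23: find(4) -> no change; set of 4 is {0, 1, 2, 3, 4, 6, 7, 9, 10, 11}
Step 24: union(11, 6) -> already same set; set of 11 now {0, 1, 2, 3, 4, 6, 7, 9, 10, 11}
Step 25: find(4) -> no change; set of 4 is {0, 1, 2, 3, 4, 6, 7, 9, 10, 11}
Step 26: union(6, 3) -> already same set; set of 6 now {0, 1, 2, 3, 4, 6, 7, 9, 10, 11}
Component of 0: {0, 1, 2, 3, 4, 6, 7, 9, 10, 11}

Answer: 0, 1, 2, 3, 4, 6, 7, 9, 10, 11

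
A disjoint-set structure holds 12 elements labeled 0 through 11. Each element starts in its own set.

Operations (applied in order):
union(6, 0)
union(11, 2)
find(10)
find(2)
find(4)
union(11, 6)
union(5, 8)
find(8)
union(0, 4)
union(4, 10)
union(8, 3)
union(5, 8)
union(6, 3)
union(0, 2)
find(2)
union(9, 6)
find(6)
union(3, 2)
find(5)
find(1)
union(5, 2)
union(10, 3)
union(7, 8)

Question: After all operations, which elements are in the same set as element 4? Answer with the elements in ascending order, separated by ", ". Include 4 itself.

Step 1: union(6, 0) -> merged; set of 6 now {0, 6}
Step 2: union(11, 2) -> merged; set of 11 now {2, 11}
Step 3: find(10) -> no change; set of 10 is {10}
Step 4: find(2) -> no change; set of 2 is {2, 11}
Step 5: find(4) -> no change; set of 4 is {4}
Step 6: union(11, 6) -> merged; set of 11 now {0, 2, 6, 11}
Step 7: union(5, 8) -> merged; set of 5 now {5, 8}
Step 8: find(8) -> no change; set of 8 is {5, 8}
Step 9: union(0, 4) -> merged; set of 0 now {0, 2, 4, 6, 11}
Step 10: union(4, 10) -> merged; set of 4 now {0, 2, 4, 6, 10, 11}
Step 11: union(8, 3) -> merged; set of 8 now {3, 5, 8}
Step 12: union(5, 8) -> already same set; set of 5 now {3, 5, 8}
Step 13: union(6, 3) -> merged; set of 6 now {0, 2, 3, 4, 5, 6, 8, 10, 11}
Step 14: union(0, 2) -> already same set; set of 0 now {0, 2, 3, 4, 5, 6, 8, 10, 11}
Step 15: find(2) -> no change; set of 2 is {0, 2, 3, 4, 5, 6, 8, 10, 11}
Step 16: union(9, 6) -> merged; set of 9 now {0, 2, 3, 4, 5, 6, 8, 9, 10, 11}
Step 17: find(6) -> no change; set of 6 is {0, 2, 3, 4, 5, 6, 8, 9, 10, 11}
Step 18: union(3, 2) -> already same set; set of 3 now {0, 2, 3, 4, 5, 6, 8, 9, 10, 11}
Step 19: find(5) -> no change; set of 5 is {0, 2, 3, 4, 5, 6, 8, 9, 10, 11}
Step 20: find(1) -> no change; set of 1 is {1}
Step 21: union(5, 2) -> already same set; set of 5 now {0, 2, 3, 4, 5, 6, 8, 9, 10, 11}
Step 22: union(10, 3) -> already same set; set of 10 now {0, 2, 3, 4, 5, 6, 8, 9, 10, 11}
Step 23: union(7, 8) -> merged; set of 7 now {0, 2, 3, 4, 5, 6, 7, 8, 9, 10, 11}
Component of 4: {0, 2, 3, 4, 5, 6, 7, 8, 9, 10, 11}

Answer: 0, 2, 3, 4, 5, 6, 7, 8, 9, 10, 11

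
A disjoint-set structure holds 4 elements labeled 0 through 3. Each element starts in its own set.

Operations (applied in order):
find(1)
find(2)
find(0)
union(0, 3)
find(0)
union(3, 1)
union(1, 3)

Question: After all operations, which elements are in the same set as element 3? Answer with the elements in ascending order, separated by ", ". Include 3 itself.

Step 1: find(1) -> no change; set of 1 is {1}
Step 2: find(2) -> no change; set of 2 is {2}
Step 3: find(0) -> no change; set of 0 is {0}
Step 4: union(0, 3) -> merged; set of 0 now {0, 3}
Step 5: find(0) -> no change; set of 0 is {0, 3}
Step 6: union(3, 1) -> merged; set of 3 now {0, 1, 3}
Step 7: union(1, 3) -> already same set; set of 1 now {0, 1, 3}
Component of 3: {0, 1, 3}

Answer: 0, 1, 3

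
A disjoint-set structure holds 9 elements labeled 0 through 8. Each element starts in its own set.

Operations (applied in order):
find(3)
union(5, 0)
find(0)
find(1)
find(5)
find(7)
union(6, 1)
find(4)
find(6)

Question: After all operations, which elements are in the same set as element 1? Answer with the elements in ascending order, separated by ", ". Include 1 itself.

Step 1: find(3) -> no change; set of 3 is {3}
Step 2: union(5, 0) -> merged; set of 5 now {0, 5}
Step 3: find(0) -> no change; set of 0 is {0, 5}
Step 4: find(1) -> no change; set of 1 is {1}
Step 5: find(5) -> no change; set of 5 is {0, 5}
Step 6: find(7) -> no change; set of 7 is {7}
Step 7: union(6, 1) -> merged; set of 6 now {1, 6}
Step 8: find(4) -> no change; set of 4 is {4}
Step 9: find(6) -> no change; set of 6 is {1, 6}
Component of 1: {1, 6}

Answer: 1, 6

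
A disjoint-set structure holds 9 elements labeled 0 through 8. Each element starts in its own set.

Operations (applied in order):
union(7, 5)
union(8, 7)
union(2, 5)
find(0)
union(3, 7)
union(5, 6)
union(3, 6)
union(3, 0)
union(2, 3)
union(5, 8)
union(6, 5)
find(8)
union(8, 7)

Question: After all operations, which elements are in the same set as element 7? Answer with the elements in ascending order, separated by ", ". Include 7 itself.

Step 1: union(7, 5) -> merged; set of 7 now {5, 7}
Step 2: union(8, 7) -> merged; set of 8 now {5, 7, 8}
Step 3: union(2, 5) -> merged; set of 2 now {2, 5, 7, 8}
Step 4: find(0) -> no change; set of 0 is {0}
Step 5: union(3, 7) -> merged; set of 3 now {2, 3, 5, 7, 8}
Step 6: union(5, 6) -> merged; set of 5 now {2, 3, 5, 6, 7, 8}
Step 7: union(3, 6) -> already same set; set of 3 now {2, 3, 5, 6, 7, 8}
Step 8: union(3, 0) -> merged; set of 3 now {0, 2, 3, 5, 6, 7, 8}
Step 9: union(2, 3) -> already same set; set of 2 now {0, 2, 3, 5, 6, 7, 8}
Step 10: union(5, 8) -> already same set; set of 5 now {0, 2, 3, 5, 6, 7, 8}
Step 11: union(6, 5) -> already same set; set of 6 now {0, 2, 3, 5, 6, 7, 8}
Step 12: find(8) -> no change; set of 8 is {0, 2, 3, 5, 6, 7, 8}
Step 13: union(8, 7) -> already same set; set of 8 now {0, 2, 3, 5, 6, 7, 8}
Component of 7: {0, 2, 3, 5, 6, 7, 8}

Answer: 0, 2, 3, 5, 6, 7, 8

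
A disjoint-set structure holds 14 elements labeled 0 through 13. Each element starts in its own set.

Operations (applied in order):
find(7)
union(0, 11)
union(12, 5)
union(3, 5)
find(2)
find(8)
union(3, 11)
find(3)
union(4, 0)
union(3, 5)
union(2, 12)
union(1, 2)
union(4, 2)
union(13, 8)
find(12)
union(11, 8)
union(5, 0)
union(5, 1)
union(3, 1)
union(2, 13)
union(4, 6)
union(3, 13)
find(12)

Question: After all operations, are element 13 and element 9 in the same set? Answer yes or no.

Step 1: find(7) -> no change; set of 7 is {7}
Step 2: union(0, 11) -> merged; set of 0 now {0, 11}
Step 3: union(12, 5) -> merged; set of 12 now {5, 12}
Step 4: union(3, 5) -> merged; set of 3 now {3, 5, 12}
Step 5: find(2) -> no change; set of 2 is {2}
Step 6: find(8) -> no change; set of 8 is {8}
Step 7: union(3, 11) -> merged; set of 3 now {0, 3, 5, 11, 12}
Step 8: find(3) -> no change; set of 3 is {0, 3, 5, 11, 12}
Step 9: union(4, 0) -> merged; set of 4 now {0, 3, 4, 5, 11, 12}
Step 10: union(3, 5) -> already same set; set of 3 now {0, 3, 4, 5, 11, 12}
Step 11: union(2, 12) -> merged; set of 2 now {0, 2, 3, 4, 5, 11, 12}
Step 12: union(1, 2) -> merged; set of 1 now {0, 1, 2, 3, 4, 5, 11, 12}
Step 13: union(4, 2) -> already same set; set of 4 now {0, 1, 2, 3, 4, 5, 11, 12}
Step 14: union(13, 8) -> merged; set of 13 now {8, 13}
Step 15: find(12) -> no change; set of 12 is {0, 1, 2, 3, 4, 5, 11, 12}
Step 16: union(11, 8) -> merged; set of 11 now {0, 1, 2, 3, 4, 5, 8, 11, 12, 13}
Step 17: union(5, 0) -> already same set; set of 5 now {0, 1, 2, 3, 4, 5, 8, 11, 12, 13}
Step 18: union(5, 1) -> already same set; set of 5 now {0, 1, 2, 3, 4, 5, 8, 11, 12, 13}
Step 19: union(3, 1) -> already same set; set of 3 now {0, 1, 2, 3, 4, 5, 8, 11, 12, 13}
Step 20: union(2, 13) -> already same set; set of 2 now {0, 1, 2, 3, 4, 5, 8, 11, 12, 13}
Step 21: union(4, 6) -> merged; set of 4 now {0, 1, 2, 3, 4, 5, 6, 8, 11, 12, 13}
Step 22: union(3, 13) -> already same set; set of 3 now {0, 1, 2, 3, 4, 5, 6, 8, 11, 12, 13}
Step 23: find(12) -> no change; set of 12 is {0, 1, 2, 3, 4, 5, 6, 8, 11, 12, 13}
Set of 13: {0, 1, 2, 3, 4, 5, 6, 8, 11, 12, 13}; 9 is not a member.

Answer: no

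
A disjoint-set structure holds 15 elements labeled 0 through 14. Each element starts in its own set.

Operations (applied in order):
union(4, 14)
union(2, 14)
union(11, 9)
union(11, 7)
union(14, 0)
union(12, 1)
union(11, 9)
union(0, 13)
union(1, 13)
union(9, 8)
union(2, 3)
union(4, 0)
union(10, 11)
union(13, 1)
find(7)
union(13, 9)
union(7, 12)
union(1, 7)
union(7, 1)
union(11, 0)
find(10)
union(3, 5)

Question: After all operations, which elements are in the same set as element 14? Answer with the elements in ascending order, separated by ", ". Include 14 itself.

Step 1: union(4, 14) -> merged; set of 4 now {4, 14}
Step 2: union(2, 14) -> merged; set of 2 now {2, 4, 14}
Step 3: union(11, 9) -> merged; set of 11 now {9, 11}
Step 4: union(11, 7) -> merged; set of 11 now {7, 9, 11}
Step 5: union(14, 0) -> merged; set of 14 now {0, 2, 4, 14}
Step 6: union(12, 1) -> merged; set of 12 now {1, 12}
Step 7: union(11, 9) -> already same set; set of 11 now {7, 9, 11}
Step 8: union(0, 13) -> merged; set of 0 now {0, 2, 4, 13, 14}
Step 9: union(1, 13) -> merged; set of 1 now {0, 1, 2, 4, 12, 13, 14}
Step 10: union(9, 8) -> merged; set of 9 now {7, 8, 9, 11}
Step 11: union(2, 3) -> merged; set of 2 now {0, 1, 2, 3, 4, 12, 13, 14}
Step 12: union(4, 0) -> already same set; set of 4 now {0, 1, 2, 3, 4, 12, 13, 14}
Step 13: union(10, 11) -> merged; set of 10 now {7, 8, 9, 10, 11}
Step 14: union(13, 1) -> already same set; set of 13 now {0, 1, 2, 3, 4, 12, 13, 14}
Step 15: find(7) -> no change; set of 7 is {7, 8, 9, 10, 11}
Step 16: union(13, 9) -> merged; set of 13 now {0, 1, 2, 3, 4, 7, 8, 9, 10, 11, 12, 13, 14}
Step 17: union(7, 12) -> already same set; set of 7 now {0, 1, 2, 3, 4, 7, 8, 9, 10, 11, 12, 13, 14}
Step 18: union(1, 7) -> already same set; set of 1 now {0, 1, 2, 3, 4, 7, 8, 9, 10, 11, 12, 13, 14}
Step 19: union(7, 1) -> already same set; set of 7 now {0, 1, 2, 3, 4, 7, 8, 9, 10, 11, 12, 13, 14}
Step 20: union(11, 0) -> already same set; set of 11 now {0, 1, 2, 3, 4, 7, 8, 9, 10, 11, 12, 13, 14}
Step 21: find(10) -> no change; set of 10 is {0, 1, 2, 3, 4, 7, 8, 9, 10, 11, 12, 13, 14}
Step 22: union(3, 5) -> merged; set of 3 now {0, 1, 2, 3, 4, 5, 7, 8, 9, 10, 11, 12, 13, 14}
Component of 14: {0, 1, 2, 3, 4, 5, 7, 8, 9, 10, 11, 12, 13, 14}

Answer: 0, 1, 2, 3, 4, 5, 7, 8, 9, 10, 11, 12, 13, 14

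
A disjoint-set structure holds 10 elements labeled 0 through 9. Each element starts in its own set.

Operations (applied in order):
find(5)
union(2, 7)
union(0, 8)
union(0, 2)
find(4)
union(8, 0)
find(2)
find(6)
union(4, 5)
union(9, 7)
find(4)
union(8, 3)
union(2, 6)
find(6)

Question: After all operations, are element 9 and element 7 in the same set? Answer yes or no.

Answer: yes

Derivation:
Step 1: find(5) -> no change; set of 5 is {5}
Step 2: union(2, 7) -> merged; set of 2 now {2, 7}
Step 3: union(0, 8) -> merged; set of 0 now {0, 8}
Step 4: union(0, 2) -> merged; set of 0 now {0, 2, 7, 8}
Step 5: find(4) -> no change; set of 4 is {4}
Step 6: union(8, 0) -> already same set; set of 8 now {0, 2, 7, 8}
Step 7: find(2) -> no change; set of 2 is {0, 2, 7, 8}
Step 8: find(6) -> no change; set of 6 is {6}
Step 9: union(4, 5) -> merged; set of 4 now {4, 5}
Step 10: union(9, 7) -> merged; set of 9 now {0, 2, 7, 8, 9}
Step 11: find(4) -> no change; set of 4 is {4, 5}
Step 12: union(8, 3) -> merged; set of 8 now {0, 2, 3, 7, 8, 9}
Step 13: union(2, 6) -> merged; set of 2 now {0, 2, 3, 6, 7, 8, 9}
Step 14: find(6) -> no change; set of 6 is {0, 2, 3, 6, 7, 8, 9}
Set of 9: {0, 2, 3, 6, 7, 8, 9}; 7 is a member.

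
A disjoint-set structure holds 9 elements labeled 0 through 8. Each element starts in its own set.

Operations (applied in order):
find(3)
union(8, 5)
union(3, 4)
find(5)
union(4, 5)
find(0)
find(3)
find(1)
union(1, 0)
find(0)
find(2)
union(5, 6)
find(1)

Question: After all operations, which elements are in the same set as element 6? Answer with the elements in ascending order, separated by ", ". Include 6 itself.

Step 1: find(3) -> no change; set of 3 is {3}
Step 2: union(8, 5) -> merged; set of 8 now {5, 8}
Step 3: union(3, 4) -> merged; set of 3 now {3, 4}
Step 4: find(5) -> no change; set of 5 is {5, 8}
Step 5: union(4, 5) -> merged; set of 4 now {3, 4, 5, 8}
Step 6: find(0) -> no change; set of 0 is {0}
Step 7: find(3) -> no change; set of 3 is {3, 4, 5, 8}
Step 8: find(1) -> no change; set of 1 is {1}
Step 9: union(1, 0) -> merged; set of 1 now {0, 1}
Step 10: find(0) -> no change; set of 0 is {0, 1}
Step 11: find(2) -> no change; set of 2 is {2}
Step 12: union(5, 6) -> merged; set of 5 now {3, 4, 5, 6, 8}
Step 13: find(1) -> no change; set of 1 is {0, 1}
Component of 6: {3, 4, 5, 6, 8}

Answer: 3, 4, 5, 6, 8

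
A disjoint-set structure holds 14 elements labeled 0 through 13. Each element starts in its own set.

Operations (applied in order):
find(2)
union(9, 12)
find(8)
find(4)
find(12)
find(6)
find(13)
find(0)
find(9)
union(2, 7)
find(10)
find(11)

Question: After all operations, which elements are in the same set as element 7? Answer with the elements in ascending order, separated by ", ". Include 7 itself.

Answer: 2, 7

Derivation:
Step 1: find(2) -> no change; set of 2 is {2}
Step 2: union(9, 12) -> merged; set of 9 now {9, 12}
Step 3: find(8) -> no change; set of 8 is {8}
Step 4: find(4) -> no change; set of 4 is {4}
Step 5: find(12) -> no change; set of 12 is {9, 12}
Step 6: find(6) -> no change; set of 6 is {6}
Step 7: find(13) -> no change; set of 13 is {13}
Step 8: find(0) -> no change; set of 0 is {0}
Step 9: find(9) -> no change; set of 9 is {9, 12}
Step 10: union(2, 7) -> merged; set of 2 now {2, 7}
Step 11: find(10) -> no change; set of 10 is {10}
Step 12: find(11) -> no change; set of 11 is {11}
Component of 7: {2, 7}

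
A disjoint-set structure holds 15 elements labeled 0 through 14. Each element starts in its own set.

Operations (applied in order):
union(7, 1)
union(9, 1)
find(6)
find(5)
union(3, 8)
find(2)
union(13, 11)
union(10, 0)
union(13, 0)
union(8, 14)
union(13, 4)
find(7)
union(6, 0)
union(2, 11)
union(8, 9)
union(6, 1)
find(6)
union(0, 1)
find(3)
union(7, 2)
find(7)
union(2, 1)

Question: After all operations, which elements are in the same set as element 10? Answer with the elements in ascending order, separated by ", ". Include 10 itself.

Step 1: union(7, 1) -> merged; set of 7 now {1, 7}
Step 2: union(9, 1) -> merged; set of 9 now {1, 7, 9}
Step 3: find(6) -> no change; set of 6 is {6}
Step 4: find(5) -> no change; set of 5 is {5}
Step 5: union(3, 8) -> merged; set of 3 now {3, 8}
Step 6: find(2) -> no change; set of 2 is {2}
Step 7: union(13, 11) -> merged; set of 13 now {11, 13}
Step 8: union(10, 0) -> merged; set of 10 now {0, 10}
Step 9: union(13, 0) -> merged; set of 13 now {0, 10, 11, 13}
Step 10: union(8, 14) -> merged; set of 8 now {3, 8, 14}
Step 11: union(13, 4) -> merged; set of 13 now {0, 4, 10, 11, 13}
Step 12: find(7) -> no change; set of 7 is {1, 7, 9}
Step 13: union(6, 0) -> merged; set of 6 now {0, 4, 6, 10, 11, 13}
Step 14: union(2, 11) -> merged; set of 2 now {0, 2, 4, 6, 10, 11, 13}
Step 15: union(8, 9) -> merged; set of 8 now {1, 3, 7, 8, 9, 14}
Step 16: union(6, 1) -> merged; set of 6 now {0, 1, 2, 3, 4, 6, 7, 8, 9, 10, 11, 13, 14}
Step 17: find(6) -> no change; set of 6 is {0, 1, 2, 3, 4, 6, 7, 8, 9, 10, 11, 13, 14}
Step 18: union(0, 1) -> already same set; set of 0 now {0, 1, 2, 3, 4, 6, 7, 8, 9, 10, 11, 13, 14}
Step 19: find(3) -> no change; set of 3 is {0, 1, 2, 3, 4, 6, 7, 8, 9, 10, 11, 13, 14}
Step 20: union(7, 2) -> already same set; set of 7 now {0, 1, 2, 3, 4, 6, 7, 8, 9, 10, 11, 13, 14}
Step 21: find(7) -> no change; set of 7 is {0, 1, 2, 3, 4, 6, 7, 8, 9, 10, 11, 13, 14}
Step 22: union(2, 1) -> already same set; set of 2 now {0, 1, 2, 3, 4, 6, 7, 8, 9, 10, 11, 13, 14}
Component of 10: {0, 1, 2, 3, 4, 6, 7, 8, 9, 10, 11, 13, 14}

Answer: 0, 1, 2, 3, 4, 6, 7, 8, 9, 10, 11, 13, 14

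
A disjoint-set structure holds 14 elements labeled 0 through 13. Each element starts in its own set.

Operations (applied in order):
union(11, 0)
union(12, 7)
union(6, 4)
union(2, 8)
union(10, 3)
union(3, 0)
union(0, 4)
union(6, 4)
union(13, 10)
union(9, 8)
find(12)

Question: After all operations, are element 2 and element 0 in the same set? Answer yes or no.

Answer: no

Derivation:
Step 1: union(11, 0) -> merged; set of 11 now {0, 11}
Step 2: union(12, 7) -> merged; set of 12 now {7, 12}
Step 3: union(6, 4) -> merged; set of 6 now {4, 6}
Step 4: union(2, 8) -> merged; set of 2 now {2, 8}
Step 5: union(10, 3) -> merged; set of 10 now {3, 10}
Step 6: union(3, 0) -> merged; set of 3 now {0, 3, 10, 11}
Step 7: union(0, 4) -> merged; set of 0 now {0, 3, 4, 6, 10, 11}
Step 8: union(6, 4) -> already same set; set of 6 now {0, 3, 4, 6, 10, 11}
Step 9: union(13, 10) -> merged; set of 13 now {0, 3, 4, 6, 10, 11, 13}
Step 10: union(9, 8) -> merged; set of 9 now {2, 8, 9}
Step 11: find(12) -> no change; set of 12 is {7, 12}
Set of 2: {2, 8, 9}; 0 is not a member.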